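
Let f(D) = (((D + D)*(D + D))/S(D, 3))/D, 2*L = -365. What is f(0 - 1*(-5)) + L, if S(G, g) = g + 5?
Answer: -180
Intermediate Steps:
S(G, g) = 5 + g
L = -365/2 (L = (½)*(-365) = -365/2 ≈ -182.50)
f(D) = D/2 (f(D) = (((D + D)*(D + D))/(5 + 3))/D = (((2*D)*(2*D))/8)/D = ((4*D²)*(⅛))/D = (D²/2)/D = D/2)
f(0 - 1*(-5)) + L = (0 - 1*(-5))/2 - 365/2 = (0 + 5)/2 - 365/2 = (½)*5 - 365/2 = 5/2 - 365/2 = -180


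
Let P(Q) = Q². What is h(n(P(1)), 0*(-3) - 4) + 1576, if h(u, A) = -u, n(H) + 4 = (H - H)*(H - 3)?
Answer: 1580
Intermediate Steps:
n(H) = -4 (n(H) = -4 + (H - H)*(H - 3) = -4 + 0*(-3 + H) = -4 + 0 = -4)
h(n(P(1)), 0*(-3) - 4) + 1576 = -1*(-4) + 1576 = 4 + 1576 = 1580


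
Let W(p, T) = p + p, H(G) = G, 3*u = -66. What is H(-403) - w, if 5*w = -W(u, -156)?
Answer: -2059/5 ≈ -411.80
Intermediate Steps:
u = -22 (u = (⅓)*(-66) = -22)
W(p, T) = 2*p
w = 44/5 (w = (-2*(-22))/5 = (-1*(-44))/5 = (⅕)*44 = 44/5 ≈ 8.8000)
H(-403) - w = -403 - 1*44/5 = -403 - 44/5 = -2059/5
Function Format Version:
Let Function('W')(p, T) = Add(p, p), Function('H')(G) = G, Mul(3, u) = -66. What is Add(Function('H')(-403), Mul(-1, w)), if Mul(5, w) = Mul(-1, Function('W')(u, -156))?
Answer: Rational(-2059, 5) ≈ -411.80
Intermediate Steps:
u = -22 (u = Mul(Rational(1, 3), -66) = -22)
Function('W')(p, T) = Mul(2, p)
w = Rational(44, 5) (w = Mul(Rational(1, 5), Mul(-1, Mul(2, -22))) = Mul(Rational(1, 5), Mul(-1, -44)) = Mul(Rational(1, 5), 44) = Rational(44, 5) ≈ 8.8000)
Add(Function('H')(-403), Mul(-1, w)) = Add(-403, Mul(-1, Rational(44, 5))) = Add(-403, Rational(-44, 5)) = Rational(-2059, 5)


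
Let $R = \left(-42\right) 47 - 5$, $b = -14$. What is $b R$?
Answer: $27706$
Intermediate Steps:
$R = -1979$ ($R = -1974 - 5 = -1979$)
$b R = \left(-14\right) \left(-1979\right) = 27706$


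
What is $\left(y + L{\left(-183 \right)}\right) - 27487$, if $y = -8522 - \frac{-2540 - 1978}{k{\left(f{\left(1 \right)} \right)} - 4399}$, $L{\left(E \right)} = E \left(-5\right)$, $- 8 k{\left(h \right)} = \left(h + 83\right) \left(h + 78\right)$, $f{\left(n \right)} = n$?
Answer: $- \frac{366986994}{10457} \approx -35095.0$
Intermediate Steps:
$k{\left(h \right)} = - \frac{\left(78 + h\right) \left(83 + h\right)}{8}$ ($k{\left(h \right)} = - \frac{\left(h + 83\right) \left(h + 78\right)}{8} = - \frac{\left(83 + h\right) \left(78 + h\right)}{8} = - \frac{\left(78 + h\right) \left(83 + h\right)}{8}$)
$L{\left(E \right)} = - 5 E$
$y = - \frac{89123590}{10457}$ ($y = -8522 - \frac{-2540 - 1978}{\left(- \frac{3237}{4} - \frac{161}{8} - \frac{1^{2}}{8}\right) - 4399} = -8522 - - \frac{4518}{\left(- \frac{3237}{4} - \frac{161}{8} - \frac{1}{8}\right) - 4399} = -8522 - - \frac{4518}{- \frac{1659}{2} - 4399} = -8522 - - \frac{4518}{- \frac{10457}{2}} = -8522 - \left(-4518\right) \left(- \frac{2}{10457}\right) = -8522 - \frac{9036}{10457} = - \frac{89123590}{10457} \approx -8522.9$)
$\left(y + L{\left(-183 \right)}\right) - 27487 = \left(- \frac{89123590}{10457} - -915\right) - 27487 = \left(- \frac{89123590}{10457} + 915\right) - 27487 = - \frac{79555435}{10457} - 27487 = - \frac{366986994}{10457}$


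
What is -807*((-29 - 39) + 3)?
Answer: 52455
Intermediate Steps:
-807*((-29 - 39) + 3) = -807*(-68 + 3) = -807*(-65) = 52455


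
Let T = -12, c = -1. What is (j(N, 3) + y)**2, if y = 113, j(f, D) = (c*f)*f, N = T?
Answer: 961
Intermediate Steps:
N = -12
j(f, D) = -f**2 (j(f, D) = (-f)*f = -f**2)
(j(N, 3) + y)**2 = (-1*(-12)**2 + 113)**2 = (-1*144 + 113)**2 = (-144 + 113)**2 = (-31)**2 = 961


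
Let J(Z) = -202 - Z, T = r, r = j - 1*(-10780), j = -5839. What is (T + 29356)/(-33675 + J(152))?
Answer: -34297/34029 ≈ -1.0079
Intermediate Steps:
r = 4941 (r = -5839 - 1*(-10780) = -5839 + 10780 = 4941)
T = 4941
(T + 29356)/(-33675 + J(152)) = (4941 + 29356)/(-33675 + (-202 - 1*152)) = 34297/(-33675 + (-202 - 152)) = 34297/(-33675 - 354) = 34297/(-34029) = 34297*(-1/34029) = -34297/34029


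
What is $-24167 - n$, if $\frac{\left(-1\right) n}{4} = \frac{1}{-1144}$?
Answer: $- \frac{6911763}{286} \approx -24167.0$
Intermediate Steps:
$n = \frac{1}{286}$ ($n = - \frac{4}{-1144} = \left(-4\right) \left(- \frac{1}{1144}\right) = \frac{1}{286} \approx 0.0034965$)
$-24167 - n = -24167 - \frac{1}{286} = - \frac{6911763}{286}$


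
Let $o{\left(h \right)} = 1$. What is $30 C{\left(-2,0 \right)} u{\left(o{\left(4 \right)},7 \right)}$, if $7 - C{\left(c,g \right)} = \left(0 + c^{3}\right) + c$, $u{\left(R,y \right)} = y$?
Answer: $3570$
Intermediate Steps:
$C{\left(c,g \right)} = 7 - c - c^{3}$ ($C{\left(c,g \right)} = 7 - \left(\left(0 + c^{3}\right) + c\right) = 7 - \left(c^{3} + c\right) = 7 - \left(c + c^{3}\right) = 7 - c - c^{3}$)
$30 C{\left(-2,0 \right)} u{\left(o{\left(4 \right)},7 \right)} = 30 \left(7 - -2 - \left(-2\right)^{3}\right) 7 = 30 \left(7 + 2 - -8\right) 7 = 30 \left(7 + 2 + 8\right) 7 = 30 \cdot 17 \cdot 7 = 510 \cdot 7 = 3570$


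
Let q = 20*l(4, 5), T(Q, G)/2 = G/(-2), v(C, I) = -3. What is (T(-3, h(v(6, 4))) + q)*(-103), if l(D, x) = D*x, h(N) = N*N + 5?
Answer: -39758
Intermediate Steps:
h(N) = 5 + N**2 (h(N) = N**2 + 5 = 5 + N**2)
T(Q, G) = -G (T(Q, G) = 2*(G/(-2)) = 2*(G*(-1/2)) = 2*(-G/2) = -G)
q = 400 (q = 20*(4*5) = 20*20 = 400)
(T(-3, h(v(6, 4))) + q)*(-103) = (-(5 + (-3)**2) + 400)*(-103) = (-(5 + 9) + 400)*(-103) = (-1*14 + 400)*(-103) = (-14 + 400)*(-103) = 386*(-103) = -39758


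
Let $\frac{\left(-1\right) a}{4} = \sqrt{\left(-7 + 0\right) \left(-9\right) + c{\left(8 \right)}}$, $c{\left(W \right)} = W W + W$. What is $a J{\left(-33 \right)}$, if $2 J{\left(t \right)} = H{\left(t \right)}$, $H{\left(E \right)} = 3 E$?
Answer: $594 \sqrt{15} \approx 2300.6$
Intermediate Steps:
$J{\left(t \right)} = \frac{3 t}{2}$
$c{\left(W \right)} = W + W^{2}$ ($c{\left(W \right)} = W^{2} + W = W + W^{2}$)
$a = - 12 \sqrt{15}$ ($a = - 4 \sqrt{\left(-7 + 0\right) \left(-9\right) + 8 \left(1 + 8\right)} = - 4 \sqrt{\left(-7\right) \left(-9\right) + 8 \cdot 9} = - 4 \sqrt{63 + 72} = - 4 \sqrt{135} = - 4 \cdot 3 \sqrt{15} = - 12 \sqrt{15} \approx -46.476$)
$a J{\left(-33 \right)} = - 12 \sqrt{15} \cdot \frac{3}{2} \left(-33\right) = - 12 \sqrt{15} \left(- \frac{99}{2}\right) = 594 \sqrt{15}$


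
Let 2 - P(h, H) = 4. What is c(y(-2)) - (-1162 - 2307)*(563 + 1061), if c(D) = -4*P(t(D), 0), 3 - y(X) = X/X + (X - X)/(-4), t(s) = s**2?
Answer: 5633664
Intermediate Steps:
P(h, H) = -2 (P(h, H) = 2 - 1*4 = 2 - 4 = -2)
y(X) = 2 (y(X) = 3 - (X/X + (X - X)/(-4)) = 3 - (1 + 0*(-1/4)) = 3 - (1 + 0) = 3 - 1*1 = 3 - 1 = 2)
c(D) = 8 (c(D) = -4*(-2) = 8)
c(y(-2)) - (-1162 - 2307)*(563 + 1061) = 8 - (-1162 - 2307)*(563 + 1061) = 8 - (-3469)*1624 = 8 - 1*(-5633656) = 8 + 5633656 = 5633664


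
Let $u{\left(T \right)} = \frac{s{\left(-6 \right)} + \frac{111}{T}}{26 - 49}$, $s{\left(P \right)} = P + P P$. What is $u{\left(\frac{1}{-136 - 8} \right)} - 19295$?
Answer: $- \frac{427831}{23} \approx -18601.0$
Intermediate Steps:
$s{\left(P \right)} = P + P^{2}$
$u{\left(T \right)} = - \frac{30}{23} - \frac{111}{23 T}$ ($u{\left(T \right)} = \frac{- 6 \left(1 - 6\right) + \frac{111}{T}}{26 - 49} = \frac{\left(-6\right) \left(-5\right) + \frac{111}{T}}{-23} = \left(30 + \frac{111}{T}\right) \left(- \frac{1}{23}\right) = - \frac{30}{23} - \frac{111}{23 T}$)
$u{\left(\frac{1}{-136 - 8} \right)} - 19295 = \frac{3 \left(-37 - \frac{10}{-136 - 8}\right)}{23 \frac{1}{-136 - 8}} - 19295 = \frac{3 \left(-37 - \frac{10}{-144}\right)}{23 \frac{1}{-144}} - 19295 = \frac{3 \left(-37 - - \frac{5}{72}\right)}{23 \left(- \frac{1}{144}\right)} - 19295 = \frac{3}{23} \left(-144\right) \left(-37 + \frac{5}{72}\right) - 19295 = \frac{3}{23} \left(-144\right) \left(- \frac{2659}{72}\right) - 19295 = \frac{15954}{23} - 19295 = - \frac{427831}{23}$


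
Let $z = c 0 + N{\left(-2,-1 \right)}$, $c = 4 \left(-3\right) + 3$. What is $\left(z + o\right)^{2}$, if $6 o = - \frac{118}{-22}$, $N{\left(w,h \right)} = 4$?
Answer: $\frac{104329}{4356} \approx 23.951$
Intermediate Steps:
$c = -9$ ($c = -12 + 3 = -9$)
$z = 4$ ($z = \left(-9\right) 0 + 4 = 0 + 4 = 4$)
$o = \frac{59}{66}$ ($o = \frac{\left(-118\right) \frac{1}{-22}}{6} = \frac{\left(-118\right) \left(- \frac{1}{22}\right)}{6} = \frac{1}{6} \cdot \frac{59}{11} = \frac{59}{66} \approx 0.89394$)
$\left(z + o\right)^{2} = \left(4 + \frac{59}{66}\right)^{2} = \left(\frac{323}{66}\right)^{2} = \frac{104329}{4356}$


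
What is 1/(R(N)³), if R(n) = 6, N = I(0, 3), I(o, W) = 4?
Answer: 1/216 ≈ 0.0046296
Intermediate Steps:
N = 4
1/(R(N)³) = 1/(6³) = 1/216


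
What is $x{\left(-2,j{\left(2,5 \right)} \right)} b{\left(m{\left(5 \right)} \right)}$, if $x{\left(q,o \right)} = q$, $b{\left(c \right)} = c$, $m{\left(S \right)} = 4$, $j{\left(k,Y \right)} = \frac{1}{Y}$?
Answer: $-8$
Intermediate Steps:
$x{\left(-2,j{\left(2,5 \right)} \right)} b{\left(m{\left(5 \right)} \right)} = \left(-2\right) 4 = -8$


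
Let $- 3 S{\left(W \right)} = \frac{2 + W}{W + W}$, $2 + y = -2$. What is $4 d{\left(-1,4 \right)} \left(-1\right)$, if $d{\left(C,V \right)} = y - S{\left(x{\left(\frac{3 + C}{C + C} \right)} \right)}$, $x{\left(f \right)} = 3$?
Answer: $\frac{134}{9} \approx 14.889$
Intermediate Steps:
$y = -4$ ($y = -2 - 2 = -4$)
$S{\left(W \right)} = - \frac{2 + W}{6 W}$ ($S{\left(W \right)} = - \frac{\left(2 + W\right) \frac{1}{W + W}}{3} = - \frac{\left(2 + W\right) \frac{1}{2 W}}{3} = - \frac{\frac{1}{2} \frac{1}{W} \left(2 + W\right)}{3} = - \frac{2 + W}{6 W}$)
$d{\left(C,V \right)} = - \frac{67}{18}$ ($d{\left(C,V \right)} = -4 - \frac{-2 - 3}{6 \cdot 3} = -4 - \frac{1}{6} \cdot \frac{1}{3} \left(-2 - 3\right) = -4 - \frac{1}{6} \cdot \frac{1}{3} \left(-5\right) = -4 - - \frac{5}{18} = -4 + \frac{5}{18} = - \frac{67}{18}$)
$4 d{\left(-1,4 \right)} \left(-1\right) = 4 \left(- \frac{67}{18}\right) \left(-1\right) = \left(- \frac{134}{9}\right) \left(-1\right) = \frac{134}{9}$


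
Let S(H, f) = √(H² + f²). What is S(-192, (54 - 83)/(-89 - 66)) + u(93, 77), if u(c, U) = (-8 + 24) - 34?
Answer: -18 + √885658441/155 ≈ 174.00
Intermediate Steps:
u(c, U) = -18 (u(c, U) = 16 - 34 = -18)
S(-192, (54 - 83)/(-89 - 66)) + u(93, 77) = √((-192)² + ((54 - 83)/(-89 - 66))²) - 18 = √(36864 + (-29/(-155))²) - 18 = √(36864 + (-29*(-1/155))²) - 18 = √(36864 + (29/155)²) - 18 = √(36864 + 841/24025) - 18 = √(885658441/24025) - 18 = √885658441/155 - 18 = -18 + √885658441/155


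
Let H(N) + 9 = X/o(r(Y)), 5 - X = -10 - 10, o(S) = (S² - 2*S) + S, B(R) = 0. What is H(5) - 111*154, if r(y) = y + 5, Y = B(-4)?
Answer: -68407/4 ≈ -17102.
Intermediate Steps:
Y = 0
r(y) = 5 + y
o(S) = S² - S
X = 25 (X = 5 - (-10 - 10) = 5 - 1*(-20) = 5 + 20 = 25)
H(N) = -31/4 (H(N) = -9 + 25/(((5 + 0)*(-1 + (5 + 0)))) = -9 + 25/((5*(-1 + 5))) = -9 + 25/((5*4)) = -9 + 25/20 = -9 + 25*(1/20) = -9 + 5/4 = -31/4)
H(5) - 111*154 = -31/4 - 111*154 = -31/4 - 17094 = -68407/4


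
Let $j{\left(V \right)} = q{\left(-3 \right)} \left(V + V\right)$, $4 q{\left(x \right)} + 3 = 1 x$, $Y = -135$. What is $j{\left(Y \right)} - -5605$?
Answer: $6010$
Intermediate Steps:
$q{\left(x \right)} = - \frac{3}{4} + \frac{x}{4}$ ($q{\left(x \right)} = - \frac{3}{4} + \frac{1 x}{4} = - \frac{3}{4} + \frac{x}{4}$)
$j{\left(V \right)} = - 3 V$ ($j{\left(V \right)} = \left(- \frac{3}{4} + \frac{1}{4} \left(-3\right)\right) \left(V + V\right) = \left(- \frac{3}{4} - \frac{3}{4}\right) 2 V = - \frac{3 \cdot 2 V}{2} = - 3 V$)
$j{\left(Y \right)} - -5605 = \left(-3\right) \left(-135\right) - -5605 = 405 + 5605 = 6010$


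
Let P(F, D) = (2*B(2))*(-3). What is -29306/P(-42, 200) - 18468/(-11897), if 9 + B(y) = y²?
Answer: -174049721/178455 ≈ -975.31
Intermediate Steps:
B(y) = -9 + y²
P(F, D) = 30 (P(F, D) = (2*(-9 + 2²))*(-3) = (2*(-9 + 4))*(-3) = (2*(-5))*(-3) = -10*(-3) = 30)
-29306/P(-42, 200) - 18468/(-11897) = -29306/30 - 18468/(-11897) = -29306*1/30 - 18468*(-1/11897) = -14653/15 + 18468/11897 = -174049721/178455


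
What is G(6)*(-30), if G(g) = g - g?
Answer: 0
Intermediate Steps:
G(g) = 0
G(6)*(-30) = 0*(-30) = 0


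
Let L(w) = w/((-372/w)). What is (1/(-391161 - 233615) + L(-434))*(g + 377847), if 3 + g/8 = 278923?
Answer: -2476228105115629/1874328 ≈ -1.3211e+9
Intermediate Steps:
g = 2231360 (g = -24 + 8*278923 = -24 + 2231384 = 2231360)
L(w) = -w²/372 (L(w) = w*(-w/372) = -w²/372)
(1/(-391161 - 233615) + L(-434))*(g + 377847) = (1/(-391161 - 233615) - 1/372*(-434)²)*(2231360 + 377847) = (1/(-624776) - 1/372*188356)*2609207 = (-1/624776 - 1519/3)*2609207 = -949034747/1874328*2609207 = -2476228105115629/1874328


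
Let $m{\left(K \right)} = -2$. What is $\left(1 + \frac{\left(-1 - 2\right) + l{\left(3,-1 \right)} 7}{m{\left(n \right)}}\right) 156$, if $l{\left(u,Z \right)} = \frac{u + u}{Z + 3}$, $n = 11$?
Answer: $-1248$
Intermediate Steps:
$l{\left(u,Z \right)} = \frac{2 u}{3 + Z}$
$\left(1 + \frac{\left(-1 - 2\right) + l{\left(3,-1 \right)} 7}{m{\left(n \right)}}\right) 156 = \left(1 + \frac{\left(-1 - 2\right) + 2 \cdot 3 \frac{1}{3 - 1} \cdot 7}{-2}\right) 156 = \left(1 + \left(\left(-1 - 2\right) + 2 \cdot 3 \cdot \frac{1}{2} \cdot 7\right) \left(- \frac{1}{2}\right)\right) 156 = \left(1 + \left(-3 + 2 \cdot 3 \cdot \frac{1}{2} \cdot 7\right) \left(- \frac{1}{2}\right)\right) 156 = \left(1 + \left(-3 + 3 \cdot 7\right) \left(- \frac{1}{2}\right)\right) 156 = \left(1 + \left(-3 + 21\right) \left(- \frac{1}{2}\right)\right) 156 = \left(1 + 18 \left(- \frac{1}{2}\right)\right) 156 = \left(1 - 9\right) 156 = \left(-8\right) 156 = -1248$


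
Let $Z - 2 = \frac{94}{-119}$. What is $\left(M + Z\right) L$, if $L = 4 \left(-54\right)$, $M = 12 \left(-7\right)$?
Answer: $\frac{2128032}{119} \approx 17883.0$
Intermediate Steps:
$M = -84$
$Z = \frac{144}{119}$ ($Z = 2 + \frac{94}{-119} = 2 + 94 \left(- \frac{1}{119}\right) = 2 - \frac{94}{119} = \frac{144}{119} \approx 1.2101$)
$L = -216$
$\left(M + Z\right) L = \left(-84 + \frac{144}{119}\right) \left(-216\right) = \left(- \frac{9852}{119}\right) \left(-216\right) = \frac{2128032}{119}$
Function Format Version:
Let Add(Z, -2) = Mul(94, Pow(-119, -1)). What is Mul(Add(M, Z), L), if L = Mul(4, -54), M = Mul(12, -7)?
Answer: Rational(2128032, 119) ≈ 17883.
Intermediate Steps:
M = -84
Z = Rational(144, 119) (Z = Add(2, Mul(94, Pow(-119, -1))) = Add(2, Mul(94, Rational(-1, 119))) = Add(2, Rational(-94, 119)) = Rational(144, 119) ≈ 1.2101)
L = -216
Mul(Add(M, Z), L) = Mul(Add(-84, Rational(144, 119)), -216) = Mul(Rational(-9852, 119), -216) = Rational(2128032, 119)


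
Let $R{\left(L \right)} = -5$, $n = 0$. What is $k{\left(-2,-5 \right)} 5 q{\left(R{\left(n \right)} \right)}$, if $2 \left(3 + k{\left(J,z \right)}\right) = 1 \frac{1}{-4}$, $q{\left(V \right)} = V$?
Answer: $\frac{625}{8} \approx 78.125$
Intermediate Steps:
$k{\left(J,z \right)} = - \frac{25}{8}$ ($k{\left(J,z \right)} = -3 + \frac{1 \frac{1}{-4}}{2} = -3 + \frac{1 \left(- \frac{1}{4}\right)}{2} = -3 + \frac{1}{2} \left(- \frac{1}{4}\right) = -3 - \frac{1}{8} = - \frac{25}{8}$)
$k{\left(-2,-5 \right)} 5 q{\left(R{\left(n \right)} \right)} = \left(- \frac{25}{8}\right) 5 \left(-5\right) = \left(- \frac{125}{8}\right) \left(-5\right) = \frac{625}{8}$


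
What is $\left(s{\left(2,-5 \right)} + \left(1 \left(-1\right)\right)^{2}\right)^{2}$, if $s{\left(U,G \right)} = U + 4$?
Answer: $49$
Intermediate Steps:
$s{\left(U,G \right)} = 4 + U$
$\left(s{\left(2,-5 \right)} + \left(1 \left(-1\right)\right)^{2}\right)^{2} = \left(\left(4 + 2\right) + \left(1 \left(-1\right)\right)^{2}\right)^{2} = \left(6 + \left(-1\right)^{2}\right)^{2} = \left(6 + 1\right)^{2} = 7^{2} = 49$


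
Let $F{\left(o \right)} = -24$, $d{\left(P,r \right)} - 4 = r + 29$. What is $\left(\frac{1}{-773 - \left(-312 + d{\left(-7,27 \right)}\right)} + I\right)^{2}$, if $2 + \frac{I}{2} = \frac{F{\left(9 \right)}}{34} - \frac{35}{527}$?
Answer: $\frac{2319190906321}{75387037489} \approx 30.764$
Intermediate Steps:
$d{\left(P,r \right)} = 33 + r$ ($d{\left(P,r \right)} = 4 + \left(r + 29\right) = 4 + \left(29 + r\right) = 33 + r$)
$I = - \frac{2922}{527}$ ($I = -4 + 2 \left(- \frac{24}{34} - \frac{35}{527}\right) = -4 + 2 \left(\left(-24\right) \frac{1}{34} - \frac{35}{527}\right) = -4 + 2 \left(- \frac{12}{17} - \frac{35}{527}\right) = -4 + 2 \left(- \frac{407}{527}\right) = -4 - \frac{814}{527} = - \frac{2922}{527} \approx -5.5446$)
$\left(\frac{1}{-773 - \left(-312 + d{\left(-7,27 \right)}\right)} + I\right)^{2} = \left(\frac{1}{-773 + \left(312 - \left(33 + 27\right)\right)} - \frac{2922}{527}\right)^{2} = \left(\frac{1}{-773 + \left(312 - 60\right)} - \frac{2922}{527}\right)^{2} = \left(\frac{1}{-773 + 252} - \frac{2922}{527}\right)^{2} = \left(\frac{1}{-521} - \frac{2922}{527}\right)^{2} = \left(- \frac{1}{521} - \frac{2922}{527}\right)^{2} = \left(- \frac{1522889}{274567}\right)^{2} = \frac{2319190906321}{75387037489}$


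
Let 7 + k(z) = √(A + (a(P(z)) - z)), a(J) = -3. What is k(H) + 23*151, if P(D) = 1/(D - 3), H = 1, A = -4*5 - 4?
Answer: 3466 + 2*I*√7 ≈ 3466.0 + 5.2915*I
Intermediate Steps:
A = -24 (A = -20 - 4 = -24)
P(D) = 1/(-3 + D)
k(z) = -7 + √(-27 - z) (k(z) = -7 + √(-24 + (-3 - z)) = -7 + √(-27 - z))
k(H) + 23*151 = (-7 + √(-27 - 1*1)) + 23*151 = (-7 + √(-27 - 1)) + 3473 = (-7 + √(-28)) + 3473 = (-7 + 2*I*√7) + 3473 = 3466 + 2*I*√7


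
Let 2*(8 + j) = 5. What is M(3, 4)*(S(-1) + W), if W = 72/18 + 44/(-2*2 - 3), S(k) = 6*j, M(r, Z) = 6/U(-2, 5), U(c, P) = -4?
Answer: 741/14 ≈ 52.929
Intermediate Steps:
M(r, Z) = -3/2 (M(r, Z) = 6/(-4) = 6*(-1/4) = -3/2)
j = -11/2 (j = -8 + (1/2)*5 = -8 + 5/2 = -11/2 ≈ -5.5000)
S(k) = -33 (S(k) = 6*(-11/2) = -33)
W = -16/7 (W = 72*(1/18) + 44/(-4 - 3) = 4 + 44/(-7) = 4 + 44*(-1/7) = 4 - 44/7 = -16/7 ≈ -2.2857)
M(3, 4)*(S(-1) + W) = -3*(-33 - 16/7)/2 = -3/2*(-247/7) = 741/14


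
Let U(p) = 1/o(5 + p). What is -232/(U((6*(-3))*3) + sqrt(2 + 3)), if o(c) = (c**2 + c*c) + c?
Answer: 275674/28238761 - 1310278522*sqrt(5)/28238761 ≈ -103.74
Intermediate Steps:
o(c) = c + 2*c**2 (o(c) = (c**2 + c**2) + c = 2*c**2 + c = c + 2*c**2)
U(p) = 1/((5 + p)*(11 + 2*p)) (U(p) = 1/((5 + p)*(1 + 2*(5 + p))) = 1/((5 + p)*(1 + (10 + 2*p))) = 1/((5 + p)*(11 + 2*p)))
-232/(U((6*(-3))*3) + sqrt(2 + 3)) = -232/(1/((5 + (6*(-3))*3)*(11 + 2*((6*(-3))*3))) + sqrt(2 + 3)) = -232/(1/((5 - 18*3)*(11 + 2*(-18*3))) + sqrt(5)) = -232/(1/((5 - 54)*(11 + 2*(-54))) + sqrt(5)) = -232/(1/((-49)*(11 - 108)) + sqrt(5)) = -232/(-1/49/(-97) + sqrt(5)) = -232/(-1/49*(-1/97) + sqrt(5)) = -232/(1/4753 + sqrt(5))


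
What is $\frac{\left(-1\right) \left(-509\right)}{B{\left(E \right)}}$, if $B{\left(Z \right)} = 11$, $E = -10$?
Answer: $\frac{509}{11} \approx 46.273$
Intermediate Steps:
$\frac{\left(-1\right) \left(-509\right)}{B{\left(E \right)}} = \frac{\left(-1\right) \left(-509\right)}{11} = 509 \cdot \frac{1}{11} = \frac{509}{11}$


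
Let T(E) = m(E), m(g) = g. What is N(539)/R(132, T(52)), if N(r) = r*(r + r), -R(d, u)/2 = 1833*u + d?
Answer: -290521/95448 ≈ -3.0438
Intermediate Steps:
T(E) = E
R(d, u) = -3666*u - 2*d (R(d, u) = -2*(1833*u + d) = -2*(d + 1833*u) = -3666*u - 2*d)
N(r) = 2*r**2 (N(r) = r*(2*r) = 2*r**2)
N(539)/R(132, T(52)) = (2*539**2)/(-3666*52 - 2*132) = (2*290521)/(-190632 - 264) = 581042/(-190896) = 581042*(-1/190896) = -290521/95448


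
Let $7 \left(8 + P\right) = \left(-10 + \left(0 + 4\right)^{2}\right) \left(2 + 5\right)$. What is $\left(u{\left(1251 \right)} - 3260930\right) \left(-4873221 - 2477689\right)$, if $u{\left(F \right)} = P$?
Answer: $23970817648120$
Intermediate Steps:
$P = -2$ ($P = -8 + \frac{\left(-10 + \left(0 + 4\right)^{2}\right) \left(2 + 5\right)}{7} = -8 + \frac{\left(-10 + 4^{2}\right) 7}{7} = -8 + \frac{\left(-10 + 16\right) 7}{7} = -8 + \frac{6 \cdot 7}{7} = -8 + \frac{1}{7} \cdot 42 = -8 + 6 = -2$)
$u{\left(F \right)} = -2$
$\left(u{\left(1251 \right)} - 3260930\right) \left(-4873221 - 2477689\right) = \left(-2 - 3260930\right) \left(-4873221 - 2477689\right) = - 3260932 \left(-4873221 - 2477689\right) = \left(-3260932\right) \left(-7350910\right) = 23970817648120$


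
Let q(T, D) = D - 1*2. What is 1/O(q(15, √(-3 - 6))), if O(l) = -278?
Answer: -1/278 ≈ -0.0035971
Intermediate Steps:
q(T, D) = -2 + D (q(T, D) = D - 2 = -2 + D)
1/O(q(15, √(-3 - 6))) = 1/(-278) = -1/278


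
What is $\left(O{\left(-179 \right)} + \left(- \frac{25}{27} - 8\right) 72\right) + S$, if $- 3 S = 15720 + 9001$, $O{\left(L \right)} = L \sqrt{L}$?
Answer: $-8883 - 179 i \sqrt{179} \approx -8883.0 - 2394.9 i$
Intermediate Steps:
$O{\left(L \right)} = L^{\frac{3}{2}}$
$S = - \frac{24721}{3}$ ($S = - \frac{15720 + 9001}{3} = \left(- \frac{1}{3}\right) 24721 = - \frac{24721}{3} \approx -8240.3$)
$\left(O{\left(-179 \right)} + \left(- \frac{25}{27} - 8\right) 72\right) + S = \left(\left(-179\right)^{\frac{3}{2}} + \left(- \frac{25}{27} - 8\right) 72\right) - \frac{24721}{3} = \left(- 179 i \sqrt{179} + \left(\left(-25\right) \frac{1}{27} - 8\right) 72\right) - \frac{24721}{3} = \left(- 179 i \sqrt{179} + \left(- \frac{25}{27} - 8\right) 72\right) - \frac{24721}{3} = \left(- 179 i \sqrt{179} - \frac{1928}{3}\right) - \frac{24721}{3} = \left(- \frac{1928}{3} - 179 i \sqrt{179}\right) - \frac{24721}{3} = -8883 - 179 i \sqrt{179}$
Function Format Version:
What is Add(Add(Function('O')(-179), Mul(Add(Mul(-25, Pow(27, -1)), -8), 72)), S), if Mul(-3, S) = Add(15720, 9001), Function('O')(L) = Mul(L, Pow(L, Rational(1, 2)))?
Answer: Add(-8883, Mul(-179, I, Pow(179, Rational(1, 2)))) ≈ Add(-8883.0, Mul(-2394.9, I))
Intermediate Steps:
Function('O')(L) = Pow(L, Rational(3, 2))
S = Rational(-24721, 3) (S = Mul(Rational(-1, 3), Add(15720, 9001)) = Mul(Rational(-1, 3), 24721) = Rational(-24721, 3) ≈ -8240.3)
Add(Add(Function('O')(-179), Mul(Add(Mul(-25, Pow(27, -1)), -8), 72)), S) = Add(Add(Pow(-179, Rational(3, 2)), Mul(Add(Mul(-25, Pow(27, -1)), -8), 72)), Rational(-24721, 3)) = Add(Add(Mul(-179, I, Pow(179, Rational(1, 2))), Mul(Add(Mul(-25, Rational(1, 27)), -8), 72)), Rational(-24721, 3)) = Add(Add(Mul(-179, I, Pow(179, Rational(1, 2))), Mul(Add(Rational(-25, 27), -8), 72)), Rational(-24721, 3)) = Add(Add(Mul(-179, I, Pow(179, Rational(1, 2))), Mul(Rational(-241, 27), 72)), Rational(-24721, 3)) = Add(Add(Mul(-179, I, Pow(179, Rational(1, 2))), Rational(-1928, 3)), Rational(-24721, 3)) = Add(Add(Rational(-1928, 3), Mul(-179, I, Pow(179, Rational(1, 2)))), Rational(-24721, 3)) = Add(-8883, Mul(-179, I, Pow(179, Rational(1, 2))))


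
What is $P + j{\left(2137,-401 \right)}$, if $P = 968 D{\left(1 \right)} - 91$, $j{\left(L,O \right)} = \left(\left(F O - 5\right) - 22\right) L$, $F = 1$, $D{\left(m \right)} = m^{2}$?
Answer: $-913759$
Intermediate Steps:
$j{\left(L,O \right)} = L \left(-27 + O\right)$ ($j{\left(L,O \right)} = \left(\left(1 O - 5\right) - 22\right) L = \left(\left(O - 5\right) - 22\right) L = \left(\left(-5 + O\right) - 22\right) L = \left(-27 + O\right) L = L \left(-27 + O\right)$)
$P = 877$ ($P = 968 \cdot 1^{2} - 91 = 968 \cdot 1 - 91 = 968 - 91 = 877$)
$P + j{\left(2137,-401 \right)} = 877 + 2137 \left(-27 - 401\right) = 877 + 2137 \left(-428\right) = 877 - 914636 = -913759$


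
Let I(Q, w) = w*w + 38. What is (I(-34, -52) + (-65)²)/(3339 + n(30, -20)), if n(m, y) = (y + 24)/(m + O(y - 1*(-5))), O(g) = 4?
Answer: 118439/56765 ≈ 2.0865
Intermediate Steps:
I(Q, w) = 38 + w² (I(Q, w) = w² + 38 = 38 + w²)
n(m, y) = (24 + y)/(4 + m) (n(m, y) = (y + 24)/(m + 4) = (24 + y)/(4 + m))
(I(-34, -52) + (-65)²)/(3339 + n(30, -20)) = ((38 + (-52)²) + (-65)²)/(3339 + (24 - 20)/(4 + 30)) = ((38 + 2704) + 4225)/(3339 + 4/34) = (2742 + 4225)/(3339 + (1/34)*4) = 6967/(3339 + 2/17) = 6967/(56765/17) = 6967*(17/56765) = 118439/56765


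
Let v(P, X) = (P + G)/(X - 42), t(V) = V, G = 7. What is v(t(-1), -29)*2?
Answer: -12/71 ≈ -0.16901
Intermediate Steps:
v(P, X) = (7 + P)/(-42 + X) (v(P, X) = (P + 7)/(X - 42) = (7 + P)/(-42 + X))
v(t(-1), -29)*2 = ((7 - 1)/(-42 - 29))*2 = (6/(-71))*2 = -1/71*6*2 = -6/71*2 = -12/71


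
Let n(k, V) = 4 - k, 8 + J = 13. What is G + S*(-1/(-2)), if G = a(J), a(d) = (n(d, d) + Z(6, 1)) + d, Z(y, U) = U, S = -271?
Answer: -261/2 ≈ -130.50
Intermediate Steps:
J = 5 (J = -8 + 13 = 5)
a(d) = 5 (a(d) = ((4 - d) + 1) + d = (5 - d) + d = 5)
G = 5
G + S*(-1/(-2)) = 5 - (-271)/(-2) = 5 - (-271)*(-1)/2 = 5 - 271*1/2 = 5 - 271/2 = -261/2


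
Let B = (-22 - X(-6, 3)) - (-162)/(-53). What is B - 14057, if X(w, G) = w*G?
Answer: -745395/53 ≈ -14064.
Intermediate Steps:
X(w, G) = G*w
B = -374/53 (B = (-22 - 3*(-6)) - (-162)/(-53) = (-22 - 1*(-18)) - (-162)*(-1)/53 = (-22 + 18) - 3*54/53 = -4 - 162/53 = -374/53 ≈ -7.0566)
B - 14057 = -374/53 - 14057 = -745395/53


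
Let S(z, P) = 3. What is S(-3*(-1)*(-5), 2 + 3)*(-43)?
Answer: -129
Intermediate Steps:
S(-3*(-1)*(-5), 2 + 3)*(-43) = 3*(-43) = -129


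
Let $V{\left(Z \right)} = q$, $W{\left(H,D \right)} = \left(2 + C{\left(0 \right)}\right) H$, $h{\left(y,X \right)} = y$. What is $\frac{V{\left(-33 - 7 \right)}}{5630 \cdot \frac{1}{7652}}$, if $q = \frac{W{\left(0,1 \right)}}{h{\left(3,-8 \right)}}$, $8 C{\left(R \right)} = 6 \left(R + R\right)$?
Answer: $0$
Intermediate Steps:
$C{\left(R \right)} = \frac{3 R}{2}$ ($C{\left(R \right)} = \frac{6 \left(R + R\right)}{8} = \frac{6 \cdot 2 R}{8} = \frac{12 R}{8} = \frac{3 R}{2}$)
$W{\left(H,D \right)} = 2 H$ ($W{\left(H,D \right)} = \left(2 + \frac{3}{2} \cdot 0\right) H = \left(2 + 0\right) H = 2 H$)
$q = 0$ ($q = \frac{2 \cdot 0}{3} = 0 \cdot \frac{1}{3} = 0$)
$V{\left(Z \right)} = 0$
$\frac{V{\left(-33 - 7 \right)}}{5630 \cdot \frac{1}{7652}} = \frac{0}{5630 \cdot \frac{1}{7652}} = \frac{0}{\frac{2815}{3826}} = 0 \cdot \frac{3826}{2815} = 0$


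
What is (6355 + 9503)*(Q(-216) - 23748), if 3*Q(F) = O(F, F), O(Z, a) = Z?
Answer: -377737560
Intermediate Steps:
Q(F) = F/3
(6355 + 9503)*(Q(-216) - 23748) = (6355 + 9503)*((⅓)*(-216) - 23748) = 15858*(-72 - 23748) = 15858*(-23820) = -377737560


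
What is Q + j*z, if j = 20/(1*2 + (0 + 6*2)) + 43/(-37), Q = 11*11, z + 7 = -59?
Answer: 26785/259 ≈ 103.42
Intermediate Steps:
z = -66 (z = -7 - 59 = -66)
Q = 121
j = 69/259 (j = 20/(2 + (0 + 12)) + 43*(-1/37) = 20/(2 + 12) - 43/37 = 20/14 - 43/37 = 20*(1/14) - 43/37 = 10/7 - 43/37 = 69/259 ≈ 0.26641)
Q + j*z = 121 + (69/259)*(-66) = 121 - 4554/259 = 26785/259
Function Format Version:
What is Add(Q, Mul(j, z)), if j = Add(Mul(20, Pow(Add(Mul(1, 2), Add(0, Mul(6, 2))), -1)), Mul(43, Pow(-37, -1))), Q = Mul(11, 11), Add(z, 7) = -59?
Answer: Rational(26785, 259) ≈ 103.42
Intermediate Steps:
z = -66 (z = Add(-7, -59) = -66)
Q = 121
j = Rational(69, 259) (j = Add(Mul(20, Pow(Add(2, Add(0, 12)), -1)), Mul(43, Rational(-1, 37))) = Add(Mul(20, Pow(Add(2, 12), -1)), Rational(-43, 37)) = Add(Mul(20, Pow(14, -1)), Rational(-43, 37)) = Add(Mul(20, Rational(1, 14)), Rational(-43, 37)) = Add(Rational(10, 7), Rational(-43, 37)) = Rational(69, 259) ≈ 0.26641)
Add(Q, Mul(j, z)) = Add(121, Mul(Rational(69, 259), -66)) = Add(121, Rational(-4554, 259)) = Rational(26785, 259)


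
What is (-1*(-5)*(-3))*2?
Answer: -30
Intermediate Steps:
(-1*(-5)*(-3))*2 = (5*(-3))*2 = -15*2 = -30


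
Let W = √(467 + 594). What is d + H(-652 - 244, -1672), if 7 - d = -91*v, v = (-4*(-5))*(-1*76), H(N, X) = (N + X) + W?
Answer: -140881 + √1061 ≈ -1.4085e+5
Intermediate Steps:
W = √1061 ≈ 32.573
H(N, X) = N + X + √1061 (H(N, X) = (N + X) + √1061 = N + X + √1061)
v = -1520 (v = 20*(-76) = -1520)
d = -138313 (d = 7 - (-91)*(-1520) = 7 - 1*138320 = 7 - 138320 = -138313)
d + H(-652 - 244, -1672) = -138313 + ((-652 - 244) - 1672 + √1061) = -138313 + (-896 - 1672 + √1061) = -138313 + (-2568 + √1061) = -140881 + √1061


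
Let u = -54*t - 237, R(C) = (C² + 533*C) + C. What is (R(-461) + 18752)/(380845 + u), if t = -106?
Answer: -14901/386332 ≈ -0.038570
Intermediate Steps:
R(C) = C² + 534*C
u = 5487 (u = -54*(-106) - 237 = 5724 - 237 = 5487)
(R(-461) + 18752)/(380845 + u) = (-461*(534 - 461) + 18752)/(380845 + 5487) = (-461*73 + 18752)/386332 = (-33653 + 18752)*(1/386332) = -14901*1/386332 = -14901/386332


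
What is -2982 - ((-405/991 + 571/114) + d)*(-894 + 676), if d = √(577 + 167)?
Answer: -111797915/56487 + 436*√186 ≈ 3967.1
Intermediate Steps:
d = 2*√186 (d = √744 = 2*√186 ≈ 27.276)
-2982 - ((-405/991 + 571/114) + d)*(-894 + 676) = -2982 - ((-405/991 + 571/114) + 2*√186)*(-894 + 676) = -2982 - ((-405*1/991 + 571*(1/114)) + 2*√186)*(-218) = -2982 - ((-405/991 + 571/114) + 2*√186)*(-218) = -2982 - (519691/112974 + 2*√186)*(-218) = -2982 - (-56646319/56487 - 436*√186) = -2982 + (56646319/56487 + 436*√186) = -111797915/56487 + 436*√186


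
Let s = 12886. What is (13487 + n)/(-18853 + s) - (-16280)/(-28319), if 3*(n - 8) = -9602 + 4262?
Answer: -142966615/56326491 ≈ -2.5382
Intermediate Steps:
n = -1772 (n = 8 + (-9602 + 4262)/3 = 8 + (1/3)*(-5340) = 8 - 1780 = -1772)
(13487 + n)/(-18853 + s) - (-16280)/(-28319) = (13487 - 1772)/(-18853 + 12886) - (-16280)/(-28319) = 11715/(-5967) - (-16280)*(-1)/28319 = 11715*(-1/5967) - 1*16280/28319 = -3905/1989 - 16280/28319 = -142966615/56326491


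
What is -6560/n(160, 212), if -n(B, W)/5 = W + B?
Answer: 328/93 ≈ 3.5269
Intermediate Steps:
n(B, W) = -5*B - 5*W (n(B, W) = -5*(W + B) = -5*(B + W) = -5*B - 5*W)
-6560/n(160, 212) = -6560/(-5*160 - 5*212) = -6560/(-800 - 1060) = -6560/(-1860) = -6560*(-1/1860) = 328/93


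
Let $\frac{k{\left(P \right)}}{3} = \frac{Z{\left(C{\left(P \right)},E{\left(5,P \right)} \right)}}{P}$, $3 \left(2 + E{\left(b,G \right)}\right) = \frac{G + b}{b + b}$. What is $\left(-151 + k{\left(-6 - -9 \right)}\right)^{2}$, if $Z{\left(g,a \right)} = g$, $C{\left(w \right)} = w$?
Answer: $21904$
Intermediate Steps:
$E{\left(b,G \right)} = -2 + \frac{G + b}{6 b}$ ($E{\left(b,G \right)} = -2 + \frac{\left(G + b\right) \frac{1}{b + b}}{3} = -2 + \frac{\left(G + b\right) \frac{1}{2 b}}{3} = -2 + \frac{\frac{1}{2} \frac{1}{b} \left(G + b\right)}{3} = -2 + \frac{G + b}{6 b}$)
$k{\left(P \right)} = 3$ ($k{\left(P \right)} = 3 \frac{P}{P} = 3 \cdot 1 = 3$)
$\left(-151 + k{\left(-6 - -9 \right)}\right)^{2} = \left(-151 + 3\right)^{2} = \left(-148\right)^{2} = 21904$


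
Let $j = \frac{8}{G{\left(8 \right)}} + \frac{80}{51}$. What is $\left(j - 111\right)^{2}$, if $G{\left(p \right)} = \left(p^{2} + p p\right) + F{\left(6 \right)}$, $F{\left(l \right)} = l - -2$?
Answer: $\frac{31114084}{2601} \approx 11962.0$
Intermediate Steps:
$F{\left(l \right)} = 2 + l$ ($F{\left(l \right)} = l + 2 = 2 + l$)
$G{\left(p \right)} = 8 + 2 p^{2}$ ($G{\left(p \right)} = \left(p^{2} + p p\right) + \left(2 + 6\right) = \left(p^{2} + p^{2}\right) + 8 = 2 p^{2} + 8 = 8 + 2 p^{2}$)
$j = \frac{83}{51}$ ($j = \frac{8}{8 + 2 \cdot 8^{2}} + \frac{80}{51} = \frac{8}{8 + 2 \cdot 64} + 80 \cdot \frac{1}{51} = \frac{8}{8 + 128} + \frac{80}{51} = \frac{8}{136} + \frac{80}{51} = 8 \cdot \frac{1}{136} + \frac{80}{51} = \frac{1}{17} + \frac{80}{51} = \frac{83}{51} \approx 1.6275$)
$\left(j - 111\right)^{2} = \left(\frac{83}{51} - 111\right)^{2} = \left(- \frac{5578}{51}\right)^{2} = \frac{31114084}{2601}$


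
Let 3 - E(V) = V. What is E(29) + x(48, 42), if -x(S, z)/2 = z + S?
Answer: -206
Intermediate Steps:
E(V) = 3 - V
x(S, z) = -2*S - 2*z (x(S, z) = -2*(z + S) = -2*(S + z) = -2*S - 2*z)
E(29) + x(48, 42) = (3 - 1*29) + (-2*48 - 2*42) = (3 - 29) + (-96 - 84) = -26 - 180 = -206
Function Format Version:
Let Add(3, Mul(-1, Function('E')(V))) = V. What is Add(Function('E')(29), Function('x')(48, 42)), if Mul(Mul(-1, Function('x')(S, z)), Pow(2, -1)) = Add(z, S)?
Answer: -206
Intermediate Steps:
Function('E')(V) = Add(3, Mul(-1, V))
Function('x')(S, z) = Add(Mul(-2, S), Mul(-2, z)) (Function('x')(S, z) = Mul(-2, Add(z, S)) = Mul(-2, Add(S, z)) = Add(Mul(-2, S), Mul(-2, z)))
Add(Function('E')(29), Function('x')(48, 42)) = Add(Add(3, Mul(-1, 29)), Add(Mul(-2, 48), Mul(-2, 42))) = Add(Add(3, -29), Add(-96, -84)) = Add(-26, -180) = -206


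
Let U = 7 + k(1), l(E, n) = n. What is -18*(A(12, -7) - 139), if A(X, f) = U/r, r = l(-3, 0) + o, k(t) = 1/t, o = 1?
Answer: 2358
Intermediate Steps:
U = 8 (U = 7 + 1/1 = 7 + 1 = 8)
r = 1 (r = 0 + 1 = 1)
A(X, f) = 8 (A(X, f) = 8/1 = 8*1 = 8)
-18*(A(12, -7) - 139) = -18*(8 - 139) = -18*(-131) = 2358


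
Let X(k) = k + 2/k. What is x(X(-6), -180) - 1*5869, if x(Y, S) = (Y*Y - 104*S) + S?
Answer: 114400/9 ≈ 12711.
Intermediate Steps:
x(Y, S) = Y² - 103*S (x(Y, S) = (Y² - 104*S) + S = Y² - 103*S)
x(X(-6), -180) - 1*5869 = ((-6 + 2/(-6))² - 103*(-180)) - 1*5869 = ((-6 + 2*(-⅙))² + 18540) - 5869 = ((-6 - ⅓)² + 18540) - 5869 = ((-19/3)² + 18540) - 5869 = (361/9 + 18540) - 5869 = 167221/9 - 5869 = 114400/9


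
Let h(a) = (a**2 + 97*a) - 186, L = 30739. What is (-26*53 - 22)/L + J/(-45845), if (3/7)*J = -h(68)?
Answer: 727223294/1409229455 ≈ 0.51604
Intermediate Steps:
h(a) = -186 + a**2 + 97*a
J = -25746 (J = 7*(-(-186 + 68**2 + 97*68))/3 = 7*(-(-186 + 4624 + 6596))/3 = 7*(-1*11034)/3 = (7/3)*(-11034) = -25746)
(-26*53 - 22)/L + J/(-45845) = (-26*53 - 22)/30739 - 25746/(-45845) = (-1378 - 22)*(1/30739) - 25746*(-1/45845) = -1400*1/30739 + 25746/45845 = -1400/30739 + 25746/45845 = 727223294/1409229455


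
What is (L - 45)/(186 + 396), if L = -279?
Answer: -54/97 ≈ -0.55670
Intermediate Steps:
(L - 45)/(186 + 396) = (-279 - 45)/(186 + 396) = -324/582 = -324*1/582 = -54/97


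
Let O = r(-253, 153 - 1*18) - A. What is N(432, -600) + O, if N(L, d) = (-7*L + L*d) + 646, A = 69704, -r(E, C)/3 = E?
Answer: -330523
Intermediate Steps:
r(E, C) = -3*E
N(L, d) = 646 - 7*L + L*d
O = -68945 (O = -3*(-253) - 1*69704 = 759 - 69704 = -68945)
N(432, -600) + O = (646 - 7*432 + 432*(-600)) - 68945 = (646 - 3024 - 259200) - 68945 = -261578 - 68945 = -330523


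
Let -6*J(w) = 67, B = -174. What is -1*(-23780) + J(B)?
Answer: 142613/6 ≈ 23769.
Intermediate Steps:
J(w) = -67/6 (J(w) = -1/6*67 = -67/6)
-1*(-23780) + J(B) = -1*(-23780) - 67/6 = 23780 - 67/6 = 142613/6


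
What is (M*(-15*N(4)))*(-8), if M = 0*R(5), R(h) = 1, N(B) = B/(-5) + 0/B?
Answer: 0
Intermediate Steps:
N(B) = -B/5 (N(B) = B*(-⅕) + 0 = -B/5 + 0 = -B/5)
M = 0 (M = 0*1 = 0)
(M*(-15*N(4)))*(-8) = (0*(-(-3)*4))*(-8) = (0*(-15*(-⅘)))*(-8) = (0*12)*(-8) = 0*(-8) = 0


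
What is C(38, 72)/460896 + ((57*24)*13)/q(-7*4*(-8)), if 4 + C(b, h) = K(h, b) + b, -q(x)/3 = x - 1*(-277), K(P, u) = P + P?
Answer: -455350385/38484816 ≈ -11.832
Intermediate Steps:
K(P, u) = 2*P
q(x) = -831 - 3*x (q(x) = -3*(x - 1*(-277)) = -3*(x + 277) = -3*(277 + x) = -831 - 3*x)
C(b, h) = -4 + b + 2*h (C(b, h) = -4 + (2*h + b) = -4 + (b + 2*h) = -4 + b + 2*h)
C(38, 72)/460896 + ((57*24)*13)/q(-7*4*(-8)) = (-4 + 38 + 2*72)/460896 + ((57*24)*13)/(-831 - 3*(-7*4)*(-8)) = (-4 + 38 + 144)*(1/460896) + (1368*13)/(-831 - (-84)*(-8)) = 178*(1/460896) + 17784/(-831 - 3*224) = 89/230448 + 17784/(-831 - 672) = 89/230448 + 17784/(-1503) = 89/230448 + 17784*(-1/1503) = 89/230448 - 1976/167 = -455350385/38484816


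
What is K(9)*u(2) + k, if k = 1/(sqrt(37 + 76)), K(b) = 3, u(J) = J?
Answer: 6 + sqrt(113)/113 ≈ 6.0941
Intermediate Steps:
k = sqrt(113)/113 (k = 1/(sqrt(113)) = sqrt(113)/113 ≈ 0.094072)
K(9)*u(2) + k = 3*2 + sqrt(113)/113 = 6 + sqrt(113)/113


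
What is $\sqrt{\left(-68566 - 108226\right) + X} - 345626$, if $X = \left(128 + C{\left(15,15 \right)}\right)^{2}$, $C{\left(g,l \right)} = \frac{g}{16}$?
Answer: $-345626 + \frac{i \sqrt{41002783}}{16} \approx -3.4563 \cdot 10^{5} + 400.21 i$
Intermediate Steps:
$C{\left(g,l \right)} = \frac{g}{16}$ ($C{\left(g,l \right)} = g \frac{1}{16} = \frac{g}{16}$)
$X = \frac{4255969}{256}$ ($X = \left(128 + \frac{1}{16} \cdot 15\right)^{2} = \left(128 + \frac{15}{16}\right)^{2} = \left(\frac{2063}{16}\right)^{2} = \frac{4255969}{256} \approx 16625.0$)
$\sqrt{\left(-68566 - 108226\right) + X} - 345626 = \sqrt{\left(-68566 - 108226\right) + \frac{4255969}{256}} - 345626 = \sqrt{-176792 + \frac{4255969}{256}} - 345626 = \sqrt{- \frac{41002783}{256}} - 345626 = \frac{i \sqrt{41002783}}{16} - 345626 = -345626 + \frac{i \sqrt{41002783}}{16}$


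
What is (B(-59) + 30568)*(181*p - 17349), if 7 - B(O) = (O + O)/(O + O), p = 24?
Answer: -397614870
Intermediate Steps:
B(O) = 6 (B(O) = 7 - (O + O)/(O + O) = 7 - 2*O/(2*O) = 7 - 2*O*1/(2*O) = 7 - 1*1 = 7 - 1 = 6)
(B(-59) + 30568)*(181*p - 17349) = (6 + 30568)*(181*24 - 17349) = 30574*(4344 - 17349) = 30574*(-13005) = -397614870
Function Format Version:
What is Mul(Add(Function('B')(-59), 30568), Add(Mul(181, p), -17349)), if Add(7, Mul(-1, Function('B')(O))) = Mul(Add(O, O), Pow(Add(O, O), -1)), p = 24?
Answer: -397614870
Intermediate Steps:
Function('B')(O) = 6 (Function('B')(O) = Add(7, Mul(-1, Mul(Add(O, O), Pow(Add(O, O), -1)))) = Add(7, Mul(-1, Mul(Mul(2, O), Pow(Mul(2, O), -1)))) = Add(7, Mul(-1, Mul(Mul(2, O), Mul(Rational(1, 2), Pow(O, -1))))) = Add(7, Mul(-1, 1)) = Add(7, -1) = 6)
Mul(Add(Function('B')(-59), 30568), Add(Mul(181, p), -17349)) = Mul(Add(6, 30568), Add(Mul(181, 24), -17349)) = Mul(30574, Add(4344, -17349)) = Mul(30574, -13005) = -397614870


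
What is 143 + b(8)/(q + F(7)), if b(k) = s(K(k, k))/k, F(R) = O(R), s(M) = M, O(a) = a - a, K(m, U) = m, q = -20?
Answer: 2859/20 ≈ 142.95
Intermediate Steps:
O(a) = 0
F(R) = 0
b(k) = 1 (b(k) = k/k = 1)
143 + b(8)/(q + F(7)) = 143 + 1/(-20 + 0) = 143 + 1/(-20) = 143 + 1*(-1/20) = 143 - 1/20 = 2859/20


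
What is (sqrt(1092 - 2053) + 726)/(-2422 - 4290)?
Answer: -363/3356 - 31*I/6712 ≈ -0.10816 - 0.0046186*I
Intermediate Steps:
(sqrt(1092 - 2053) + 726)/(-2422 - 4290) = (sqrt(-961) + 726)/(-6712) = (31*I + 726)*(-1/6712) = (726 + 31*I)*(-1/6712) = -363/3356 - 31*I/6712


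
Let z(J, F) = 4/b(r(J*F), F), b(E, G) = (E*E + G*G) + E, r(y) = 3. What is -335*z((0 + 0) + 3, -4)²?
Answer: -335/49 ≈ -6.8367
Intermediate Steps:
b(E, G) = E + E² + G² (b(E, G) = (E² + G²) + E = E + E² + G²)
z(J, F) = 4/(12 + F²) (z(J, F) = 4/(3 + 3² + F²) = 4/(3 + 9 + F²) = 4/(12 + F²))
-335*z((0 + 0) + 3, -4)² = -335*16/(12 + (-4)²)² = -335*16/(12 + 16)² = -335*(-4/28)² = -335*(-1*⅐)² = -335*(-⅐)² = -335*1/49 = -335/49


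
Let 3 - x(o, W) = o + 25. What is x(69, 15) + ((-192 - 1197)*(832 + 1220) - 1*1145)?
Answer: -2851464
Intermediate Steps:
x(o, W) = -22 - o (x(o, W) = 3 - (o + 25) = 3 - (25 + o) = 3 + (-25 - o) = -22 - o)
x(69, 15) + ((-192 - 1197)*(832 + 1220) - 1*1145) = (-22 - 1*69) + ((-192 - 1197)*(832 + 1220) - 1*1145) = (-22 - 69) + (-1389*2052 - 1145) = -91 + (-2850228 - 1145) = -91 - 2851373 = -2851464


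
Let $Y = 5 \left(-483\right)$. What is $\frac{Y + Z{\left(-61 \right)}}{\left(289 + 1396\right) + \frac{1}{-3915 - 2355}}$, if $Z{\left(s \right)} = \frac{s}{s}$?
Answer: $- \frac{15135780}{10564949} \approx -1.4326$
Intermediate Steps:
$Z{\left(s \right)} = 1$
$Y = -2415$
$\frac{Y + Z{\left(-61 \right)}}{\left(289 + 1396\right) + \frac{1}{-3915 - 2355}} = \frac{-2415 + 1}{\left(289 + 1396\right) + \frac{1}{-3915 - 2355}} = - \frac{2414}{1685 + \frac{1}{-6270}} = - \frac{2414}{1685 - \frac{1}{6270}} = - \frac{2414}{\frac{10564949}{6270}} = \left(-2414\right) \frac{6270}{10564949} = - \frac{15135780}{10564949}$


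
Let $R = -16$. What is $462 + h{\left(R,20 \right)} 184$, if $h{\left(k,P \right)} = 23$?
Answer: $4694$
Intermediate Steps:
$462 + h{\left(R,20 \right)} 184 = 462 + 23 \cdot 184 = 462 + 4232 = 4694$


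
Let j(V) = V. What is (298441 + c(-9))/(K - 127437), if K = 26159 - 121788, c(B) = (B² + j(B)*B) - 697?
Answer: -148953/111533 ≈ -1.3355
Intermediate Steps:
c(B) = -697 + 2*B² (c(B) = (B² + B*B) - 697 = (B² + B²) - 697 = 2*B² - 697 = -697 + 2*B²)
K = -95629
(298441 + c(-9))/(K - 127437) = (298441 + (-697 + 2*(-9)²))/(-95629 - 127437) = (298441 + (-697 + 2*81))/(-223066) = (298441 + (-697 + 162))*(-1/223066) = (298441 - 535)*(-1/223066) = 297906*(-1/223066) = -148953/111533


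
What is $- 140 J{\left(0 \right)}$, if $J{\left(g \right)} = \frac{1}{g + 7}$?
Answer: $-20$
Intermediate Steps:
$J{\left(g \right)} = \frac{1}{7 + g}$
$- 140 J{\left(0 \right)} = - \frac{140}{7 + 0} = - \frac{140}{7} = \left(-140\right) \frac{1}{7} = -20$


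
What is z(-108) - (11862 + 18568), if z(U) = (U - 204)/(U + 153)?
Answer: -456554/15 ≈ -30437.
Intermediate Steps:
z(U) = (-204 + U)/(153 + U)
z(-108) - (11862 + 18568) = (-204 - 108)/(153 - 108) - (11862 + 18568) = -312/45 - 1*30430 = (1/45)*(-312) - 30430 = -104/15 - 30430 = -456554/15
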